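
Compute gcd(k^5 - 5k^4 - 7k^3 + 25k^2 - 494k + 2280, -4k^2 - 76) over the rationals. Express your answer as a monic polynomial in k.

k^2 + 19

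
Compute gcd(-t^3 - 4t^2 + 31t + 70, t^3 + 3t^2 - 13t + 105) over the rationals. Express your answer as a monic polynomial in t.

t + 7

Apply the Euclidean algorithm:
  -t^3 - 4t^2 + 31t + 70 = (-1)(t^3 + 3t^2 - 13t + 105) + (-t^2 + 18t + 175)
  t^3 + 3t^2 - 13t + 105 = (-t - 21)(-t^2 + 18t + 175) + (540t + 3780)
  -t^2 + 18t + 175 = (-(1/540)t + 5/108)(540t + 3780) + (0)
Last nonzero remainder: 540t + 3780. Dividing through by 540 gives the monic gcd t + 7.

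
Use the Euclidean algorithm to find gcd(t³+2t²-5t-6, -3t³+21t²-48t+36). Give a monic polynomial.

Repeated division with remainder:
  t³+2t²-5t-6 = (-1/3)(-3t³+21t²-48t+36) + (9t²-21t+6)
  -3t³+21t²-48t+36 = (-(1/3)t+14/9)(9t²-21t+6) + (-(40/3)t+80/3)
  9t²-21t+6 = (-(27/40)t+9/40)(-(40/3)t+80/3) + (0)
Last nonzero remainder: -(40/3)t+80/3. Dividing through by -40/3 gives the monic gcd t-2.

t-2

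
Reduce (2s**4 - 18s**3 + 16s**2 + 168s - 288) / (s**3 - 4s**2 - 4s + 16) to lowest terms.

Apply the Euclidean algorithm:
  2s**4 - 18s**3 + 16s**2 + 168s - 288 = (2s - 10)(s**3 - 4s**2 - 4s + 16) + (-16s**2 + 96s - 128)
  s**3 - 4s**2 - 4s + 16 = (-(1/16)s - 1/8)(-16s**2 + 96s - 128) + (0)
Last nonzero remainder: -16s**2 + 96s - 128. Dividing through by -16 gives the monic gcd s**2 - 6s + 8.
Cancel s**2 - 6s + 8 from numerator and denominator to get the reduced form.

(2s**2 - 6s - 36)/(s + 2)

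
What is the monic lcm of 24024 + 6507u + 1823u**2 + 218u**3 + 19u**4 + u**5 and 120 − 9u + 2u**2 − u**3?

Euclidean algorithm in ℚ[u]:
  u**5 + 19u**4 + 218u**3 + 1823u**2 + 6507u + 24024 = (−u**2 − 21u − 251)(−u**3 + 2u**2 − 9u + 120) + (2256u**2 + 6768u + 54144)
  −u**3 + 2u**2 − 9u + 120 = (−(1/2256)u + 5/2256)(2256u**2 + 6768u + 54144) + (0)
Last nonzero remainder: 2256u**2 + 6768u + 54144. Dividing through by 2256 gives the monic gcd u**2 + 3u + 24.
Then lcm(f, g) = f·g / gcd(f, g); expanding and making the result monic gives the answer.

−120120 − 8511u − 2608u**2 + 733u**3 + 123u**4 + 14u**5 + u**6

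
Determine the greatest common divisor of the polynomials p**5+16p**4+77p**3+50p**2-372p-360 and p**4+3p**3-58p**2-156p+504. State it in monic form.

By polynomial division,
  p**5+16p**4+77p**3+50p**2-372p-360 = (p+13)(p**4+3p**3-58p**2-156p+504) + (96p**3+960p**2+1152p-6912)
  p**4+3p**3-58p**2-156p+504 = ((1/96)p-7/96)(96p**3+960p**2+1152p-6912) + (0)
Last nonzero remainder: 96p**3+960p**2+1152p-6912. Dividing through by 96 gives the monic gcd p**3+10p**2+12p-72.

p**3+10p**2+12p-72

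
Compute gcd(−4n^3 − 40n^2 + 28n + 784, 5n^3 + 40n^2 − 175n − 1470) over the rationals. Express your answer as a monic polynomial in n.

n^2 + 14n + 49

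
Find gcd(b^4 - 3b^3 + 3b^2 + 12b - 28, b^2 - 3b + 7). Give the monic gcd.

b^2 - 3b + 7

Euclidean algorithm in ℚ[b]:
  b^4 - 3b^3 + 3b^2 + 12b - 28 = (b^2 - 4)(b^2 - 3b + 7) + (0)
The last nonzero remainder b^2 - 3b + 7 is already monic.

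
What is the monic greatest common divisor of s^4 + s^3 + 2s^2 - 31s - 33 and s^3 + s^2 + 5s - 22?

Euclidean algorithm in ℚ[s]:
  s^4 + s^3 + 2s^2 - 31s - 33 = (s)(s^3 + s^2 + 5s - 22) + (-3s^2 - 9s - 33)
  s^3 + s^2 + 5s - 22 = (-(1/3)s + 2/3)(-3s^2 - 9s - 33) + (0)
Last nonzero remainder: -3s^2 - 9s - 33. Dividing through by -3 gives the monic gcd s^2 + 3s + 11.

s^2 + 3s + 11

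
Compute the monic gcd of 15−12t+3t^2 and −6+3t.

Apply the Euclidean algorithm:
  3t^2−12t+15 = (t−2)(3t−6) + (3)
  3t−6 = (t−2)(3) + (0)
The last nonzero remainder is the constant 3, so the polynomials are coprime and gcd = 1.

1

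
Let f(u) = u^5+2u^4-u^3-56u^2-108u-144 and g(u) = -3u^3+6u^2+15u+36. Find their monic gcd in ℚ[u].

Repeated division with remainder:
  u^5+2u^4-u^3-56u^2-108u-144 = (-(1/3)u^2-(4/3)u-4)(-3u^3+6u^2+15u+36) + (0)
Last nonzero remainder: -3u^3+6u^2+15u+36. Dividing through by -3 gives the monic gcd u^3-2u^2-5u-12.

u^3-2u^2-5u-12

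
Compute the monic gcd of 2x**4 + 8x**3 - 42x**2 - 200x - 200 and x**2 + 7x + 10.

x**2 + 7x + 10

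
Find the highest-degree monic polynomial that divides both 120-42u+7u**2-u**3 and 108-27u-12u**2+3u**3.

-4+u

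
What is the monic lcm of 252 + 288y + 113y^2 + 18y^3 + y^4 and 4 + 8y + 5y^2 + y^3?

504 + 1332y + 1342y^2 + 663y^3 + 169y^4 + 21y^5 + y^6

Repeated division with remainder:
  y^4 + 18y^3 + 113y^2 + 288y + 252 = (y + 13)(y^3 + 5y^2 + 8y + 4) + (40y^2 + 180y + 200)
  y^3 + 5y^2 + 8y + 4 = ((1/40)y + 1/80)(40y^2 + 180y + 200) + ((3/4)y + 3/2)
  40y^2 + 180y + 200 = ((160/3)y + 400/3)((3/4)y + 3/2) + (0)
Last nonzero remainder: (3/4)y + 3/2. Dividing through by 3/4 gives the monic gcd y + 2.
Then lcm(f, g) = f·g / gcd(f, g); expanding and making the result monic gives the answer.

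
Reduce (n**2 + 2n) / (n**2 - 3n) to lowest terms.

(n + 2)/(n - 3)

Repeated division with remainder:
  n**2 + 2n = (n**2 - 3n) + (5n)
  n**2 - 3n = ((1/5)n - 3/5)(5n) + (0)
Last nonzero remainder: 5n. Dividing through by 5 gives the monic gcd n.
Cancel n from numerator and denominator to get the reduced form.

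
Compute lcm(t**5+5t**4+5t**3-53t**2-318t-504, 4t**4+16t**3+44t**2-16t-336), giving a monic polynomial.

Euclidean algorithm in ℚ[t]:
  t**5+5t**4+5t**3-53t**2-318t-504 = ((1/4)t+1/4)(4t**4+16t**3+44t**2-16t-336) + (-10t**3-60t**2-230t-420)
  4t**4+16t**3+44t**2-16t-336 = (-(2/5)t+4/5)(-10t**3-60t**2-230t-420) + (0)
Last nonzero remainder: -10t**3-60t**2-230t-420. Dividing through by -10 gives the monic gcd t**3+6t**2+23t+42.
Then lcm(f, g) = f·g / gcd(f, g); expanding and making the result monic gives the answer.

t**6+3t**5-5t**4-63t**3-212t**2+132t+1008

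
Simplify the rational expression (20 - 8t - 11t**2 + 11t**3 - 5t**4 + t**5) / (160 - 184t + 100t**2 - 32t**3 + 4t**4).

By polynomial division,
  t**5 - 5t**4 + 11t**3 - 11t**2 - 8t + 20 = ((1/4)t + 3/4)(4t**4 - 32t**3 + 100t**2 - 184t + 160) + (10t**3 - 40t**2 + 90t - 100)
  4t**4 - 32t**3 + 100t**2 - 184t + 160 = ((2/5)t - 8/5)(10t**3 - 40t**2 + 90t - 100) + (0)
Last nonzero remainder: 10t**3 - 40t**2 + 90t - 100. Dividing through by 10 gives the monic gcd t**3 - 4t**2 + 9t - 10.
Cancel t**3 - 4t**2 + 9t - 10 from numerator and denominator to get the reduced form.

(-2 - t + t**2)/(-16 + 4t)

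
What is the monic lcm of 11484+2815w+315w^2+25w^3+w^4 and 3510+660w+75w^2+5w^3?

895752+288474w+52944w^2+6655w^3+543w^4+31w^5+w^6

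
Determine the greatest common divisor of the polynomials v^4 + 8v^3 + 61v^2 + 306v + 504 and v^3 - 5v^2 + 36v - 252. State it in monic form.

v^2 + v + 42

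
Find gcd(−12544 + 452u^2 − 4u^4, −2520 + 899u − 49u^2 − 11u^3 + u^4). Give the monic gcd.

By polynomial division,
  −4u^4 + 452u^2 − 12544 = (−4)(u^4 − 11u^3 − 49u^2 + 899u − 2520) + (−44u^3 + 256u^2 + 3596u − 22624)
  u^4 − 11u^3 − 49u^2 + 899u − 2520 = (−(1/44)u + 57/484)(−44u^3 + 256u^2 + 3596u − 22624) + ((312/121)u^2 − (4680/121)u + 17472/121)
  −44u^3 + 256u^2 + 3596u − 22624 = (−(1331/78)u − 12221/78)((312/121)u^2 − (4680/121)u + 17472/121) + (0)
Last nonzero remainder: (312/121)u^2 − (4680/121)u + 17472/121. Dividing through by 312/121 gives the monic gcd u^2 − 15u + 56.

56 − 15u + u^2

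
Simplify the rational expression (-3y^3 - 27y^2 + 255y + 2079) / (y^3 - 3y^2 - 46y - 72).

(-3y^2 - 54y - 231)/(y^2 + 6y + 8)

Apply the Euclidean algorithm:
  -3y^3 - 27y^2 + 255y + 2079 = (-3)(y^3 - 3y^2 - 46y - 72) + (-36y^2 + 117y + 1863)
  y^3 - 3y^2 - 46y - 72 = (-(1/36)y - 1/144)(-36y^2 + 117y + 1863) + ((105/16)y - 945/16)
  -36y^2 + 117y + 1863 = (-(192/35)y - 1104/35)((105/16)y - 945/16) + (0)
Last nonzero remainder: (105/16)y - 945/16. Dividing through by 105/16 gives the monic gcd y - 9.
Cancel y - 9 from numerator and denominator to get the reduced form.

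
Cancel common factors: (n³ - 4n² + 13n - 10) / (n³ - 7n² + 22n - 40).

Apply the Euclidean algorithm:
  n³ - 4n² + 13n - 10 = (n³ - 7n² + 22n - 40) + (3n² - 9n + 30)
  n³ - 7n² + 22n - 40 = ((1/3)n - 4/3)(3n² - 9n + 30) + (0)
Last nonzero remainder: 3n² - 9n + 30. Dividing through by 3 gives the monic gcd n² - 3n + 10.
Cancel n² - 3n + 10 from numerator and denominator to get the reduced form.

(n - 1)/(n - 4)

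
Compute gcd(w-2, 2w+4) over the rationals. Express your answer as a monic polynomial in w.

1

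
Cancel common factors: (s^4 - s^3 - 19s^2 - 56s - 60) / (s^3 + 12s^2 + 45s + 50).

(s^3 - 3s^2 - 13s - 30)/(s^2 + 10s + 25)

Apply the Euclidean algorithm:
  s^4 - s^3 - 19s^2 - 56s - 60 = (s - 13)(s^3 + 12s^2 + 45s + 50) + (92s^2 + 479s + 590)
  s^3 + 12s^2 + 45s + 50 = ((1/92)s + 625/8464)(92s^2 + 479s + 590) + ((27225/8464)s + 27225/4232)
  92s^2 + 479s + 590 = ((778688/27225)s + 499376/5445)((27225/8464)s + 27225/4232) + (0)
Last nonzero remainder: (27225/8464)s + 27225/4232. Dividing through by 27225/8464 gives the monic gcd s + 2.
Cancel s + 2 from numerator and denominator to get the reduced form.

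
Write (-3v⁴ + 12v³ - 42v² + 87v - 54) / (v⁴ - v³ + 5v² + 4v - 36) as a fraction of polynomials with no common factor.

Euclidean algorithm in ℚ[v]:
  -3v⁴ + 12v³ - 42v² + 87v - 54 = (-3)(v⁴ - v³ + 5v² + 4v - 36) + (9v³ - 27v² + 99v - 162)
  v⁴ - v³ + 5v² + 4v - 36 = ((1/9)v + 2/9)(9v³ - 27v² + 99v - 162) + (0)
Last nonzero remainder: 9v³ - 27v² + 99v - 162. Dividing through by 9 gives the monic gcd v³ - 3v² + 11v - 18.
Cancel v³ - 3v² + 11v - 18 from numerator and denominator to get the reduced form.

(-3v + 3)/(v + 2)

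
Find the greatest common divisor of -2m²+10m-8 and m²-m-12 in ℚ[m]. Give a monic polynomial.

m-4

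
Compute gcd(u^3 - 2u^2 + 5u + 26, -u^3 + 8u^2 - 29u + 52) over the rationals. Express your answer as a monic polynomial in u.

Euclidean algorithm in ℚ[u]:
  u^3 - 2u^2 + 5u + 26 = (-1)(-u^3 + 8u^2 - 29u + 52) + (6u^2 - 24u + 78)
  -u^3 + 8u^2 - 29u + 52 = (-(1/6)u + 2/3)(6u^2 - 24u + 78) + (0)
Last nonzero remainder: 6u^2 - 24u + 78. Dividing through by 6 gives the monic gcd u^2 - 4u + 13.

u^2 - 4u + 13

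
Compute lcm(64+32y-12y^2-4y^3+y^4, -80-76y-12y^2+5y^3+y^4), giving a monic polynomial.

320+224y-28y^2-32y^3+y^4+y^5

By polynomial division,
  y^4-4y^3-12y^2+32y+64 = (y^4+5y^3-12y^2-76y-80) + (-9y^3+108y+144)
  y^4+5y^3-12y^2-76y-80 = (-(1/9)y-5/9)(-9y^3+108y+144) + (0)
Last nonzero remainder: -9y^3+108y+144. Dividing through by -9 gives the monic gcd y^3-12y-16.
Then lcm(f, g) = f·g / gcd(f, g); expanding and making the result monic gives the answer.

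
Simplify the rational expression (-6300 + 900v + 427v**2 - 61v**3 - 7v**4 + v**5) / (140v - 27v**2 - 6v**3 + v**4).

Repeated division with remainder:
  v**5 - 7v**4 - 61v**3 + 427v**2 + 900v - 6300 = (v - 1)(v**4 - 6v**3 - 27v**2 + 140v) + (-40v**3 + 260v**2 + 1040v - 6300)
  v**4 - 6v**3 - 27v**2 + 140v = (-(1/40)v - 1/80)(-40v**3 + 260v**2 + 1040v - 6300) + ((9/4)v**2 - (9/2)v - 315/4)
  -40v**3 + 260v**2 + 1040v - 6300 = (-(160/9)v + 80)((9/4)v**2 - (9/2)v - 315/4) + (0)
Last nonzero remainder: (9/4)v**2 - (9/2)v - 315/4. Dividing through by 9/4 gives the monic gcd v**2 - 2v - 35.
Cancel v**2 - 2v - 35 from numerator and denominator to get the reduced form.

(180 - 36v - 5v**2 + v**3)/(-4v + v**2)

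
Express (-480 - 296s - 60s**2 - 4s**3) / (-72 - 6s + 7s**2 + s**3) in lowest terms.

(-20 - 4s)/(-3 + s)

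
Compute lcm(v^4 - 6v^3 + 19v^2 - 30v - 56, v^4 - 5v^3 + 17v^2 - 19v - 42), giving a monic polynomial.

v^5 - 9v^4 + 37v^3 - 87v^2 + 34v + 168

Euclidean algorithm in ℚ[v]:
  v^4 - 6v^3 + 19v^2 - 30v - 56 = (v^4 - 5v^3 + 17v^2 - 19v - 42) + (-v^3 + 2v^2 - 11v - 14)
  v^4 - 5v^3 + 17v^2 - 19v - 42 = (-v + 3)(-v^3 + 2v^2 - 11v - 14) + (0)
Last nonzero remainder: -v^3 + 2v^2 - 11v - 14. Dividing through by -1 gives the monic gcd v^3 - 2v^2 + 11v + 14.
Then lcm(f, g) = f·g / gcd(f, g); expanding and making the result monic gives the answer.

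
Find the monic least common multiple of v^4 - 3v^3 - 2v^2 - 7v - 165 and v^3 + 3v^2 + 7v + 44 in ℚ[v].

v^5 + v^4 - 14v^3 - 15v^2 - 193v - 660

Euclidean algorithm in ℚ[v]:
  v^4 - 3v^3 - 2v^2 - 7v - 165 = (v - 6)(v^3 + 3v^2 + 7v + 44) + (9v^2 - 9v + 99)
  v^3 + 3v^2 + 7v + 44 = ((1/9)v + 4/9)(9v^2 - 9v + 99) + (0)
Last nonzero remainder: 9v^2 - 9v + 99. Dividing through by 9 gives the monic gcd v^2 - v + 11.
Then lcm(f, g) = f·g / gcd(f, g); expanding and making the result monic gives the answer.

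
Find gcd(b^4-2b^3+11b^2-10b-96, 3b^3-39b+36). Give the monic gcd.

Euclidean algorithm in ℚ[b]:
  b^4-2b^3+11b^2-10b-96 = ((1/3)b-2/3)(3b^3-39b+36) + (24b^2-48b-72)
  3b^3-39b+36 = ((1/8)b+1/4)(24b^2-48b-72) + (-18b+54)
  24b^2-48b-72 = (-(4/3)b-4/3)(-18b+54) + (0)
Last nonzero remainder: -18b+54. Dividing through by -18 gives the monic gcd b-3.

b-3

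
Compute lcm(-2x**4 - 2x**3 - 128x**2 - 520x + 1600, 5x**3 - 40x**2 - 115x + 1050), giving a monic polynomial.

Apply the Euclidean algorithm:
  -2x**4 - 2x**3 - 128x**2 - 520x + 1600 = (-(2/5)x - 18/5)(5x**3 - 40x**2 - 115x + 1050) + (-318x**2 - 514x + 5380)
  5x**3 - 40x**2 - 115x + 1050 = (-(5/318)x + 7645/50562)(-318x**2 - 514x + 5380) + ((1196000/25281)x + 5980000/25281)
  -318x**2 - 514x + 5380 = (-(4019679/598000)x + 6800589/299000)((1196000/25281)x + 5980000/25281) + (0)
Last nonzero remainder: (1196000/25281)x + 5980000/25281. Dividing through by 1196000/25281 gives the monic gcd x + 5.
Then lcm(f, g) = f·g / gcd(f, g); expanding and making the result monic gives the answer.

x**6 - 12x**5 + 93x**4 - 530x**3 - 1492x**2 + 21320x - 33600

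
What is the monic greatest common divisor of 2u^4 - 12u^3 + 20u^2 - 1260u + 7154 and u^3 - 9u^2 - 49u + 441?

u - 7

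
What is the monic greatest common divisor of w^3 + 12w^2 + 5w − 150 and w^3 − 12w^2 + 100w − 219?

Apply the Euclidean algorithm:
  w^3 + 12w^2 + 5w − 150 = (w^3 − 12w^2 + 100w − 219) + (24w^2 − 95w + 69)
  w^3 − 12w^2 + 100w − 219 = ((1/24)w − 193/576)(24w^2 − 95w + 69) + ((37609/576)w − 37609/192)
  24w^2 − 95w + 69 = ((13824/37609)w − 13248/37609)((37609/576)w − 37609/192) + (0)
Last nonzero remainder: (37609/576)w − 37609/192. Dividing through by 37609/576 gives the monic gcd w − 3.

w − 3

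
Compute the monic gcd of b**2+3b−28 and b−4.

b−4

By polynomial division,
  b**2+3b−28 = (b+7)(b−4) + (0)
The last nonzero remainder b−4 is already monic.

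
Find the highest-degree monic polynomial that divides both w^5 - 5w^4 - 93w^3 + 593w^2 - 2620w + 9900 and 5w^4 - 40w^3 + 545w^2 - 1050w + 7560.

w^2 - w + 18

Euclidean algorithm in ℚ[w]:
  w^5 - 5w^4 - 93w^3 + 593w^2 - 2620w + 9900 = ((1/5)w + 3/5)(5w^4 - 40w^3 + 545w^2 - 1050w + 7560) + (-178w^3 + 476w^2 - 3502w + 5364)
  5w^4 - 40w^3 + 545w^2 - 1050w + 7560 = (-(5/178)w + 1185/7921)(-178w^3 + 476w^2 - 3502w + 5364) + ((2973690/7921)w^2 - (2973690/7921)w + 53526420/7921)
  -178w^3 + 476w^2 - 3502w + 5364 = (-(704969/1486845)w + 1180229/1486845)((2973690/7921)w^2 - (2973690/7921)w + 53526420/7921) + (0)
Last nonzero remainder: (2973690/7921)w^2 - (2973690/7921)w + 53526420/7921. Dividing through by 2973690/7921 gives the monic gcd w^2 - w + 18.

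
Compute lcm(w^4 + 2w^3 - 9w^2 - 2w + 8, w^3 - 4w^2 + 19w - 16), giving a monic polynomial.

Repeated division with remainder:
  w^4 + 2w^3 - 9w^2 - 2w + 8 = (w + 6)(w^3 - 4w^2 + 19w - 16) + (-4w^2 - 100w + 104)
  w^3 - 4w^2 + 19w - 16 = (-(1/4)w + 29/4)(-4w^2 - 100w + 104) + (770w - 770)
  -4w^2 - 100w + 104 = (-(2/385)w - 52/385)(770w - 770) + (0)
Last nonzero remainder: 770w - 770. Dividing through by 770 gives the monic gcd w - 1.
Then lcm(f, g) = f·g / gcd(f, g); expanding and making the result monic gives the answer.

w^6 - w^5 + w^4 + 57w^3 - 130w^2 - 56w + 128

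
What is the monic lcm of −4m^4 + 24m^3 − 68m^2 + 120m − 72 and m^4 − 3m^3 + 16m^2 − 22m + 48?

m^6 − 7m^5 + 31m^4 − 95m^3 + 184m^2 − 258m + 144

Euclidean algorithm in ℚ[m]:
  −4m^4 + 24m^3 − 68m^2 + 120m − 72 = (−4)(m^4 − 3m^3 + 16m^2 − 22m + 48) + (12m^3 − 4m^2 + 32m + 120)
  m^4 − 3m^3 + 16m^2 − 22m + 48 = ((1/12)m − 2/9)(12m^3 − 4m^2 + 32m + 120) + ((112/9)m^2 − (224/9)m + 224/3)
  12m^3 − 4m^2 + 32m + 120 = ((27/28)m + 45/28)((112/9)m^2 − (224/9)m + 224/3) + (0)
Last nonzero remainder: (112/9)m^2 − (224/9)m + 224/3. Dividing through by 112/9 gives the monic gcd m^2 − 2m + 6.
Then lcm(f, g) = f·g / gcd(f, g); expanding and making the result monic gives the answer.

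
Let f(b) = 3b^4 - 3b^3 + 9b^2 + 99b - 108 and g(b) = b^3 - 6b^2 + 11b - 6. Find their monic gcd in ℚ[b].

b - 1

By polynomial division,
  3b^4 - 3b^3 + 9b^2 + 99b - 108 = (3b + 15)(b^3 - 6b^2 + 11b - 6) + (66b^2 - 48b - 18)
  b^3 - 6b^2 + 11b - 6 = ((1/66)b - 29/363)(66b^2 - 48b - 18) + ((900/121)b - 900/121)
  66b^2 - 48b - 18 = ((1331/150)b + 121/50)((900/121)b - 900/121) + (0)
Last nonzero remainder: (900/121)b - 900/121. Dividing through by 900/121 gives the monic gcd b - 1.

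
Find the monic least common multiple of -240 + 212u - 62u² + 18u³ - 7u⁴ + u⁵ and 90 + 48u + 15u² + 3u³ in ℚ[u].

By polynomial division,
  u⁵ - 7u⁴ + 18u³ - 62u² + 212u - 240 = ((1/3)u² - 4u + 62/3)(3u³ + 15u² + 48u + 90) + (-210u² - 420u - 2100)
  3u³ + 15u² + 48u + 90 = (-(1/70)u - 3/70)(-210u² - 420u - 2100) + (0)
Last nonzero remainder: -210u² - 420u - 2100. Dividing through by -210 gives the monic gcd u² + 2u + 10.
Then lcm(f, g) = f·g / gcd(f, g); expanding and making the result monic gives the answer.

-720 + 396u + 26u² - 8u³ - 3u⁴ - 4u⁵ + u⁶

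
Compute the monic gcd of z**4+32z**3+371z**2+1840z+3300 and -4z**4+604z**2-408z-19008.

By polynomial division,
  z**4+32z**3+371z**2+1840z+3300 = (-1/4)(-4z**4+604z**2-408z-19008) + (32z**3+522z**2+1738z-1452)
  -4z**4+604z**2-408z-19008 = (-(1/8)z+261/128)(32z**3+522z**2+1738z-1452) + (-(15561/64)z**2-(264537/64)z-513513/32)
  32z**3+522z**2+1738z-1452 = (-(2048/15561)z+1408/15561)(-(15561/64)z**2-(264537/64)z-513513/32) + (0)
Last nonzero remainder: -(15561/64)z**2-(264537/64)z-513513/32. Dividing through by -15561/64 gives the monic gcd z**2+17z+66.

z**2+17z+66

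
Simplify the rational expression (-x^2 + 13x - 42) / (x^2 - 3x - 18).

(-x + 7)/(x + 3)

Repeated division with remainder:
  -x^2 + 13x - 42 = (-1)(x^2 - 3x - 18) + (10x - 60)
  x^2 - 3x - 18 = ((1/10)x + 3/10)(10x - 60) + (0)
Last nonzero remainder: 10x - 60. Dividing through by 10 gives the monic gcd x - 6.
Cancel x - 6 from numerator and denominator to get the reduced form.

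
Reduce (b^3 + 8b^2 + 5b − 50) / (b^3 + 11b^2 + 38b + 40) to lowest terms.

By polynomial division,
  b^3 + 8b^2 + 5b − 50 = (b^3 + 11b^2 + 38b + 40) + (−3b^2 − 33b − 90)
  b^3 + 11b^2 + 38b + 40 = (−(1/3)b)(−3b^2 − 33b − 90) + (8b + 40)
  −3b^2 − 33b − 90 = (−(3/8)b − 9/4)(8b + 40) + (0)
Last nonzero remainder: 8b + 40. Dividing through by 8 gives the monic gcd b + 5.
Cancel b + 5 from numerator and denominator to get the reduced form.

(b^2 + 3b − 10)/(b^2 + 6b + 8)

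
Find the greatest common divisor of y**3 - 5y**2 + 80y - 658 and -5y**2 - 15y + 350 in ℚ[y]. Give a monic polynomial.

Apply the Euclidean algorithm:
  y**3 - 5y**2 + 80y - 658 = (-(1/5)y + 8/5)(-5y**2 - 15y + 350) + (174y - 1218)
  -5y**2 - 15y + 350 = (-(5/174)y - 25/87)(174y - 1218) + (0)
Last nonzero remainder: 174y - 1218. Dividing through by 174 gives the monic gcd y - 7.

y - 7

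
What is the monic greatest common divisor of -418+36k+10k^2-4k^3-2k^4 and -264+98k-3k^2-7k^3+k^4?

By polynomial division,
  -2k^4-4k^3+10k^2+36k-418 = (-2)(k^4-7k^3-3k^2+98k-264) + (-18k^3+4k^2+232k-946)
  k^4-7k^3-3k^2+98k-264 = (-(1/18)k+61/162)(-18k^3+4k^2+232k-946) + ((679/81)k^2-(3395/81)k+7469/81)
  -18k^3+4k^2+232k-946 = (-(1458/679)k-6966/679)((679/81)k^2-(3395/81)k+7469/81) + (0)
Last nonzero remainder: (679/81)k^2-(3395/81)k+7469/81. Dividing through by 679/81 gives the monic gcd k^2-5k+11.

11-5k+k^2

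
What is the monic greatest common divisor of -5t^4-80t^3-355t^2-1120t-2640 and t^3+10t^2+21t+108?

Repeated division with remainder:
  -5t^4-80t^3-355t^2-1120t-2640 = (-5t-30)(t^3+10t^2+21t+108) + (50t^2+50t+600)
  t^3+10t^2+21t+108 = ((1/50)t+9/50)(50t^2+50t+600) + (0)
Last nonzero remainder: 50t^2+50t+600. Dividing through by 50 gives the monic gcd t^2+t+12.

t^2+t+12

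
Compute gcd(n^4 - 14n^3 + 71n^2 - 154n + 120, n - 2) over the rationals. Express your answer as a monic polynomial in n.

Apply the Euclidean algorithm:
  n^4 - 14n^3 + 71n^2 - 154n + 120 = (n^3 - 12n^2 + 47n - 60)(n - 2) + (0)
The last nonzero remainder n - 2 is already monic.

n - 2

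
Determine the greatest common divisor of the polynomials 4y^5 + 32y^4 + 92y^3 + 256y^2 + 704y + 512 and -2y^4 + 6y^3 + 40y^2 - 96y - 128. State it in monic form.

y^2 + 5y + 4

Euclidean algorithm in ℚ[y]:
  4y^5 + 32y^4 + 92y^3 + 256y^2 + 704y + 512 = (-2y - 22)(-2y^4 + 6y^3 + 40y^2 - 96y - 128) + (304y^3 + 944y^2 - 1664y - 2304)
  -2y^4 + 6y^3 + 40y^2 - 96y - 128 = (-(1/152)y + 29/722)(304y^3 + 944y^2 - 1664y - 2304) + (-(3200/361)y^2 - (16000/361)y - 12800/361)
  304y^3 + 944y^2 - 1664y - 2304 = (-(6859/200)y + 3249/50)(-(3200/361)y^2 - (16000/361)y - 12800/361) + (0)
Last nonzero remainder: -(3200/361)y^2 - (16000/361)y - 12800/361. Dividing through by -3200/361 gives the monic gcd y^2 + 5y + 4.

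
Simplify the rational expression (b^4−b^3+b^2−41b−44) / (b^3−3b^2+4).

Repeated division with remainder:
  b^4−b^3+b^2−41b−44 = (b+2)(b^3−3b^2+4) + (7b^2−45b−52)
  b^3−3b^2+4 = ((1/7)b+24/49)(7b^2−45b−52) + ((1444/49)b+1444/49)
  7b^2−45b−52 = ((343/1444)b−637/361)((1444/49)b+1444/49) + (0)
Last nonzero remainder: (1444/49)b+1444/49. Dividing through by 1444/49 gives the monic gcd b+1.
Cancel b+1 from numerator and denominator to get the reduced form.

(b^3−2b^2+3b−44)/(b^2−4b+4)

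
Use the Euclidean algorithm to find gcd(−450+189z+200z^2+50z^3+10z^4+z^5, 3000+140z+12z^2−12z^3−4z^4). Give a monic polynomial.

Apply the Euclidean algorithm:
  z^5+10z^4+50z^3+200z^2+189z−450 = (−(1/4)z−7/4)(−4z^4−12z^3+12z^2+140z+3000) + (32z^3+256z^2+1184z+4800)
  −4z^4−12z^3+12z^2+140z+3000 = (−(1/8)z+5/8)(32z^3+256z^2+1184z+4800) + (0)
Last nonzero remainder: 32z^3+256z^2+1184z+4800. Dividing through by 32 gives the monic gcd z^3+8z^2+37z+150.

150+37z+8z^2+z^3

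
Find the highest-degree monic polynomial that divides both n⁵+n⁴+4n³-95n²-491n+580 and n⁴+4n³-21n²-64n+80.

n²+3n-4

Repeated division with remainder:
  n⁵+n⁴+4n³-95n²-491n+580 = (n-3)(n⁴+4n³-21n²-64n+80) + (37n³-94n²-763n+820)
  n⁴+4n³-21n²-64n+80 = ((1/37)n+242/1369)(37n³-94n²-763n+820) + ((22230/1369)n²+(66690/1369)n-88920/1369)
  37n³-94n²-763n+820 = ((50653/22230)n-56129/4446)((22230/1369)n²+(66690/1369)n-88920/1369) + (0)
Last nonzero remainder: (22230/1369)n²+(66690/1369)n-88920/1369. Dividing through by 22230/1369 gives the monic gcd n²+3n-4.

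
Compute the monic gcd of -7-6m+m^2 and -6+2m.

Repeated division with remainder:
  m^2-6m-7 = ((1/2)m-3/2)(2m-6) + (-16)
  2m-6 = (-(1/8)m+3/8)(-16) + (0)
The last nonzero remainder is the constant -16, so the polynomials are coprime and gcd = 1.

1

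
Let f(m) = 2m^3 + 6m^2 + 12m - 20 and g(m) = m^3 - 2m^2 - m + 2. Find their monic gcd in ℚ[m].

m - 1

By polynomial division,
  2m^3 + 6m^2 + 12m - 20 = (2)(m^3 - 2m^2 - m + 2) + (10m^2 + 14m - 24)
  m^3 - 2m^2 - m + 2 = ((1/10)m - 17/50)(10m^2 + 14m - 24) + ((154/25)m - 154/25)
  10m^2 + 14m - 24 = ((125/77)m + 300/77)((154/25)m - 154/25) + (0)
Last nonzero remainder: (154/25)m - 154/25. Dividing through by 154/25 gives the monic gcd m - 1.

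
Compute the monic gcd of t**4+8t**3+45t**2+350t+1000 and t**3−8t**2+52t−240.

Repeated division with remainder:
  t**4+8t**3+45t**2+350t+1000 = (t+16)(t**3−8t**2+52t−240) + (121t**2−242t+4840)
  t**3−8t**2+52t−240 = ((1/121)t−6/121)(121t**2−242t+4840) + (0)
Last nonzero remainder: 121t**2−242t+4840. Dividing through by 121 gives the monic gcd t**2−2t+40.

t**2−2t+40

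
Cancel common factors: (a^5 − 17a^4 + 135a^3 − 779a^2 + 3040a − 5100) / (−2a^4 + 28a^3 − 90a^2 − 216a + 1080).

Euclidean algorithm in ℚ[a]:
  a^5 − 17a^4 + 135a^3 − 779a^2 + 3040a − 5100 = (−(1/2)a + 3/2)(−2a^4 + 28a^3 − 90a^2 − 216a + 1080) + (48a^3 − 752a^2 + 3904a − 6720)
  −2a^4 + 28a^3 − 90a^2 − 216a + 1080 = (−(1/24)a − 5/72)(48a^3 − 752a^2 + 3904a − 6720) + ((184/9)a^2 − (2024/9)a + 1840/3)
  48a^3 − 752a^2 + 3904a − 6720 = ((54/23)a − 252/23)((184/9)a^2 − (2024/9)a + 1840/3) + (0)
Last nonzero remainder: (184/9)a^2 − (2024/9)a + 1840/3. Dividing through by 184/9 gives the monic gcd a^2 − 11a + 30.
Cancel a^2 − 11a + 30 from numerator and denominator to get the reduced form.

(−a^3 + 6a^2 − 39a + 170)/(2a^2 − 6a − 36)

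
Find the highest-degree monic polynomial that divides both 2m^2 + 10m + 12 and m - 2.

Apply the Euclidean algorithm:
  2m^2 + 10m + 12 = (2m + 14)(m - 2) + (40)
  m - 2 = ((1/40)m - 1/20)(40) + (0)
The last nonzero remainder is the constant 40, so the polynomials are coprime and gcd = 1.

1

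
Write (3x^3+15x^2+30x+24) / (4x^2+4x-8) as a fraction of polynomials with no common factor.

(3x^2+9x+12)/(4x-4)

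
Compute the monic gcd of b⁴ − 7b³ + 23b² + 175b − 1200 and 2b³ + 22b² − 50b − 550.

b² − 25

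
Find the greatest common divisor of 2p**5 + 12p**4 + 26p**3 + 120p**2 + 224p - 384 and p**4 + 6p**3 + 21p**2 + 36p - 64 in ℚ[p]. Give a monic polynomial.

p**2 + 3p - 4

Apply the Euclidean algorithm:
  2p**5 + 12p**4 + 26p**3 + 120p**2 + 224p - 384 = (2p)(p**4 + 6p**3 + 21p**2 + 36p - 64) + (-16p**3 + 48p**2 + 352p - 384)
  p**4 + 6p**3 + 21p**2 + 36p - 64 = (-(1/16)p - 9/16)(-16p**3 + 48p**2 + 352p - 384) + (70p**2 + 210p - 280)
  -16p**3 + 48p**2 + 352p - 384 = (-(8/35)p + 48/35)(70p**2 + 210p - 280) + (0)
Last nonzero remainder: 70p**2 + 210p - 280. Dividing through by 70 gives the monic gcd p**2 + 3p - 4.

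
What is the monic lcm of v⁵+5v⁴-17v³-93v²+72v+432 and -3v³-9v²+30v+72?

v⁶+7v⁵-7v⁴-127v³-114v²+576v+864

Euclidean algorithm in ℚ[v]:
  v⁵+5v⁴-17v³-93v²+72v+432 = (-(1/3)v²-(2/3)v+13/3)(-3v³-9v²+30v+72) + (-10v²-10v+120)
  -3v³-9v²+30v+72 = ((3/10)v+3/5)(-10v²-10v+120) + (0)
Last nonzero remainder: -10v²-10v+120. Dividing through by -10 gives the monic gcd v²+v-12.
Then lcm(f, g) = f·g / gcd(f, g); expanding and making the result monic gives the answer.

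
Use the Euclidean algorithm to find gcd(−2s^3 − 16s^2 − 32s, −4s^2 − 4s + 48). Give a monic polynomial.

s + 4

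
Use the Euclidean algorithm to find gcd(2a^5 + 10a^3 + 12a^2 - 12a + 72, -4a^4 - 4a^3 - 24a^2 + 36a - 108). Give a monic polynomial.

a^2 - 2a + 3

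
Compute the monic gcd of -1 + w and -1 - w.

1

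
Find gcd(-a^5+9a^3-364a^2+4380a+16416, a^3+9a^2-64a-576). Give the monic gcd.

By polynomial division,
  -a^5+9a^3-364a^2+4380a+16416 = (-a^2+9a-136)(a^3+9a^2-64a-576) + (860a^2+860a-61920)
  a^3+9a^2-64a-576 = ((1/860)a+2/215)(860a^2+860a-61920) + (0)
Last nonzero remainder: 860a^2+860a-61920. Dividing through by 860 gives the monic gcd a^2+a-72.

a^2+a-72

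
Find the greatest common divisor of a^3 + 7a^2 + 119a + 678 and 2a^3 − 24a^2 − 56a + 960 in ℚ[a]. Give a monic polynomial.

Euclidean algorithm in ℚ[a]:
  a^3 + 7a^2 + 119a + 678 = (1/2)(2a^3 − 24a^2 − 56a + 960) + (19a^2 + 147a + 198)
  2a^3 − 24a^2 − 56a + 960 = ((2/19)a − 750/361)(19a^2 + 147a + 198) + ((82510/361)a + 495060/361)
  19a^2 + 147a + 198 = ((6859/82510)a + 11913/82510)((82510/361)a + 495060/361) + (0)
Last nonzero remainder: (82510/361)a + 495060/361. Dividing through by 82510/361 gives the monic gcd a + 6.

a + 6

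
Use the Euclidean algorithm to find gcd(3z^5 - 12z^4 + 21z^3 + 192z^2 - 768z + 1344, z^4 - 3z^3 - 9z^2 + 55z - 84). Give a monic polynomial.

Apply the Euclidean algorithm:
  3z^5 - 12z^4 + 21z^3 + 192z^2 - 768z + 1344 = (3z - 3)(z^4 - 3z^3 - 9z^2 + 55z - 84) + (39z^3 - 351z + 1092)
  z^4 - 3z^3 - 9z^2 + 55z - 84 = ((1/39)z - 1/13)(39z^3 - 351z + 1092) + (0)
Last nonzero remainder: 39z^3 - 351z + 1092. Dividing through by 39 gives the monic gcd z^3 - 9z + 28.

z^3 - 9z + 28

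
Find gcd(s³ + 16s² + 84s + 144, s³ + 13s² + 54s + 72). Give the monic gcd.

s² + 10s + 24

Repeated division with remainder:
  s³ + 16s² + 84s + 144 = (s³ + 13s² + 54s + 72) + (3s² + 30s + 72)
  s³ + 13s² + 54s + 72 = ((1/3)s + 1)(3s² + 30s + 72) + (0)
Last nonzero remainder: 3s² + 30s + 72. Dividing through by 3 gives the monic gcd s² + 10s + 24.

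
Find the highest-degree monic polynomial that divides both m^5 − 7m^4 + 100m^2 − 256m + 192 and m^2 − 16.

m^2 − 16

Repeated division with remainder:
  m^5 − 7m^4 + 100m^2 − 256m + 192 = (m^3 − 7m^2 + 16m − 12)(m^2 − 16) + (0)
The last nonzero remainder m^2 − 16 is already monic.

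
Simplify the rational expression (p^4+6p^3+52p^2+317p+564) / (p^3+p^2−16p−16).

(p^3+2p^2+44p+141)/(p^2−3p−4)

Repeated division with remainder:
  p^4+6p^3+52p^2+317p+564 = (p+5)(p^3+p^2−16p−16) + (63p^2+413p+644)
  p^3+p^2−16p−16 = ((1/63)p−50/567)(63p^2+413p+644) + ((826/81)p+3304/81)
  63p^2+413p+644 = ((729/118)p+1863/118)((826/81)p+3304/81) + (0)
Last nonzero remainder: (826/81)p+3304/81. Dividing through by 826/81 gives the monic gcd p+4.
Cancel p+4 from numerator and denominator to get the reduced form.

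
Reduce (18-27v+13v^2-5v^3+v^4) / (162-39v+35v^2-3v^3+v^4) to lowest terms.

(3-4v+v^2)/(27-2v+v^2)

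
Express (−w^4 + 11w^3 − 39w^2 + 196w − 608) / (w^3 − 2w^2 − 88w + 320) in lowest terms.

Apply the Euclidean algorithm:
  −w^4 + 11w^3 − 39w^2 + 196w − 608 = (−w + 9)(w^3 − 2w^2 − 88w + 320) + (−109w^2 + 1308w − 3488)
  w^3 − 2w^2 − 88w + 320 = (−(1/109)w − 10/109)(−109w^2 + 1308w − 3488) + (0)
Last nonzero remainder: −109w^2 + 1308w − 3488. Dividing through by −109 gives the monic gcd w^2 − 12w + 32.
Cancel w^2 − 12w + 32 from numerator and denominator to get the reduced form.

(−w^2 − w − 19)/(w + 10)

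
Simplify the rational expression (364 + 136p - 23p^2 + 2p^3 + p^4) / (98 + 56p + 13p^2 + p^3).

(52 + 12p - 5p^2 + p^3)/(14 + 6p + p^2)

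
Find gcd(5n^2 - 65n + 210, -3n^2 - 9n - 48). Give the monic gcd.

1

Repeated division with remainder:
  5n^2 - 65n + 210 = (-5/3)(-3n^2 - 9n - 48) + (-80n + 130)
  -3n^2 - 9n - 48 = ((3/80)n + 111/640)(-80n + 130) + (-4515/64)
  -80n + 130 = ((1024/903)n - 1664/903)(-4515/64) + (0)
The last nonzero remainder is the constant -4515/64, so the polynomials are coprime and gcd = 1.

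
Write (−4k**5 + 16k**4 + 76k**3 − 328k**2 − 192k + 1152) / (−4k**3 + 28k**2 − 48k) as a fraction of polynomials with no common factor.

Apply the Euclidean algorithm:
  −4k**5 + 16k**4 + 76k**3 − 328k**2 − 192k + 1152 = (k**2 + 3k − 10)(−4k**3 + 28k**2 − 48k) + (96k**2 − 672k + 1152)
  −4k**3 + 28k**2 − 48k = (−(1/24)k)(96k**2 − 672k + 1152) + (0)
Last nonzero remainder: 96k**2 − 672k + 1152. Dividing through by 96 gives the monic gcd k**2 − 7k + 12.
Cancel k**2 − 7k + 12 from numerator and denominator to get the reduced form.

(k**3 + 3k**2 − 10k − 24)/(k)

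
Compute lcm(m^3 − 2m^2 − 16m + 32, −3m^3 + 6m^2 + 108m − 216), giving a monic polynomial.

m^5 − 2m^4 − 52m^3 + 104m^2 + 576m − 1152

By polynomial division,
  m^3 − 2m^2 − 16m + 32 = (−1/3)(−3m^3 + 6m^2 + 108m − 216) + (20m − 40)
  −3m^3 + 6m^2 + 108m − 216 = (−(3/20)m^2 + 27/5)(20m − 40) + (0)
Last nonzero remainder: 20m − 40. Dividing through by 20 gives the monic gcd m − 2.
Then lcm(f, g) = f·g / gcd(f, g); expanding and making the result monic gives the answer.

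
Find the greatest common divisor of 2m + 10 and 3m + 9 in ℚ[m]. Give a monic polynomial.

By polynomial division,
  2m + 10 = (2/3)(3m + 9) + (4)
  3m + 9 = ((3/4)m + 9/4)(4) + (0)
The last nonzero remainder is the constant 4, so the polynomials are coprime and gcd = 1.

1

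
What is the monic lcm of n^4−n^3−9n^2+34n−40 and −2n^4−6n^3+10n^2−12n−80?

Repeated division with remainder:
  n^4−n^3−9n^2+34n−40 = (−1/2)(−2n^4−6n^3+10n^2−12n−80) + (−4n^3−4n^2+28n−80)
  −2n^4−6n^3+10n^2−12n−80 = ((1/2)n+1)(−4n^3−4n^2+28n−80) + (0)
Last nonzero remainder: −4n^3−4n^2+28n−80. Dividing through by −4 gives the monic gcd n^3+n^2−7n+20.
Then lcm(f, g) = f·g / gcd(f, g); expanding and making the result monic gives the answer.

n^5+n^4−11n^3+16n^2+28n−80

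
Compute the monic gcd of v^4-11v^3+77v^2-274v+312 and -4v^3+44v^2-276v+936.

Apply the Euclidean algorithm:
  v^4-11v^3+77v^2-274v+312 = (-(1/4)v)(-4v^3+44v^2-276v+936) + (8v^2-40v+312)
  -4v^3+44v^2-276v+936 = (-(1/2)v+3)(8v^2-40v+312) + (0)
Last nonzero remainder: 8v^2-40v+312. Dividing through by 8 gives the monic gcd v^2-5v+39.

v^2-5v+39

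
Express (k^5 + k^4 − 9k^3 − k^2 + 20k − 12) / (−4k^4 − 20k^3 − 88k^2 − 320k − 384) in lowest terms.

(−k^3 + 4k^2 − 5k + 2)/(4k^2 + 64)

Repeated division with remainder:
  k^5 + k^4 − 9k^3 − k^2 + 20k − 12 = (−(1/4)k + 1)(−4k^4 − 20k^3 − 88k^2 − 320k − 384) + (−11k^3 + 7k^2 + 244k + 372)
  −4k^4 − 20k^3 − 88k^2 − 320k − 384 = ((4/11)k + 248/121)(−11k^3 + 7k^2 + 244k + 372) + (−(23120/121)k^2 − (115600/121)k − 138720/121)
  −11k^3 + 7k^2 + 244k + 372 = ((1331/23120)k − 3751/11560)(−(23120/121)k^2 − (115600/121)k − 138720/121) + (0)
Last nonzero remainder: −(23120/121)k^2 − (115600/121)k − 138720/121. Dividing through by −23120/121 gives the monic gcd k^2 + 5k + 6.
Cancel k^2 + 5k + 6 from numerator and denominator to get the reduced form.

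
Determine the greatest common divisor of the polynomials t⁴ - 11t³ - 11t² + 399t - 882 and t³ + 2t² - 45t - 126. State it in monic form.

t² - t - 42

Repeated division with remainder:
  t⁴ - 11t³ - 11t² + 399t - 882 = (t - 13)(t³ + 2t² - 45t - 126) + (60t² - 60t - 2520)
  t³ + 2t² - 45t - 126 = ((1/60)t + 1/20)(60t² - 60t - 2520) + (0)
Last nonzero remainder: 60t² - 60t - 2520. Dividing through by 60 gives the monic gcd t² - t - 42.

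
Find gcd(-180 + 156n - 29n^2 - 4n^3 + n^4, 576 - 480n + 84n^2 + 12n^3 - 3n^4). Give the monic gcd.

Repeated division with remainder:
  n^4 - 4n^3 - 29n^2 + 156n - 180 = (-1/3)(-3n^4 + 12n^3 + 84n^2 - 480n + 576) + (-n^2 - 4n + 12)
  -3n^4 + 12n^3 + 84n^2 - 480n + 576 = (3n^2 - 24n + 48)(-n^2 - 4n + 12) + (0)
Last nonzero remainder: -n^2 - 4n + 12. Dividing through by -1 gives the monic gcd n^2 + 4n - 12.

-12 + 4n + n^2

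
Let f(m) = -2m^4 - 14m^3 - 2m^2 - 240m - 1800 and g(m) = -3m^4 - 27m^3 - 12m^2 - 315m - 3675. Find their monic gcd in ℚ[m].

m^2 - 5m + 25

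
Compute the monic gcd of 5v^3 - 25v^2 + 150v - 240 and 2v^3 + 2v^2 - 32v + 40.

v - 2

Apply the Euclidean algorithm:
  5v^3 - 25v^2 + 150v - 240 = (5/2)(2v^3 + 2v^2 - 32v + 40) + (-30v^2 + 230v - 340)
  2v^3 + 2v^2 - 32v + 40 = (-(1/15)v - 26/45)(-30v^2 + 230v - 340) + ((704/9)v - 1408/9)
  -30v^2 + 230v - 340 = (-(135/352)v + 765/352)((704/9)v - 1408/9) + (0)
Last nonzero remainder: (704/9)v - 1408/9. Dividing through by 704/9 gives the monic gcd v - 2.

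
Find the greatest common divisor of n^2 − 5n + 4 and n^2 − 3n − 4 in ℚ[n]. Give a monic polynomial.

Repeated division with remainder:
  n^2 − 5n + 4 = (n^2 − 3n − 4) + (−2n + 8)
  n^2 − 3n − 4 = (−(1/2)n − 1/2)(−2n + 8) + (0)
Last nonzero remainder: −2n + 8. Dividing through by −2 gives the monic gcd n − 4.

n − 4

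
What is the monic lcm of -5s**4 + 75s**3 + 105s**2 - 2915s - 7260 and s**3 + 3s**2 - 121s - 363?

Repeated division with remainder:
  -5s**4 + 75s**3 + 105s**2 - 2915s - 7260 = (-5s + 90)(s**3 + 3s**2 - 121s - 363) + (-770s**2 + 6160s + 25410)
  s**3 + 3s**2 - 121s - 363 = (-(1/770)s - 1/70)(-770s**2 + 6160s + 25410) + (0)
Last nonzero remainder: -770s**2 + 6160s + 25410. Dividing through by -770 gives the monic gcd s**2 - 8s - 33.
Then lcm(f, g) = f·g / gcd(f, g); expanding and making the result monic gives the answer.

s**5 - 4s**4 - 186s**3 + 352s**2 + 7865s + 15972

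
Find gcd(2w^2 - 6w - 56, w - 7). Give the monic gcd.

Repeated division with remainder:
  2w^2 - 6w - 56 = (2w + 8)(w - 7) + (0)
The last nonzero remainder w - 7 is already monic.

w - 7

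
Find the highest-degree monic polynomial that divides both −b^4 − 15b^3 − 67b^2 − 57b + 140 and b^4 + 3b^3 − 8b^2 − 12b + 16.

b^2 + 3b − 4

By polynomial division,
  −b^4 − 15b^3 − 67b^2 − 57b + 140 = (−1)(b^4 + 3b^3 − 8b^2 − 12b + 16) + (−12b^3 − 75b^2 − 69b + 156)
  b^4 + 3b^3 − 8b^2 − 12b + 16 = (−(1/12)b + 13/48)(−12b^3 − 75b^2 − 69b + 156) + ((105/16)b^2 + (315/16)b − 105/4)
  −12b^3 − 75b^2 − 69b + 156 = (−(64/35)b − 208/35)((105/16)b^2 + (315/16)b − 105/4) + (0)
Last nonzero remainder: (105/16)b^2 + (315/16)b − 105/4. Dividing through by 105/16 gives the monic gcd b^2 + 3b − 4.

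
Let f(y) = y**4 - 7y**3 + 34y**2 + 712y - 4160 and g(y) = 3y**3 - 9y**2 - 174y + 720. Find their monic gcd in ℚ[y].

Apply the Euclidean algorithm:
  y**4 - 7y**3 + 34y**2 + 712y - 4160 = ((1/3)y - 4/3)(3y**3 - 9y**2 - 174y + 720) + (80y**2 + 240y - 3200)
  3y**3 - 9y**2 - 174y + 720 = ((3/80)y - 9/40)(80y**2 + 240y - 3200) + (0)
Last nonzero remainder: 80y**2 + 240y - 3200. Dividing through by 80 gives the monic gcd y**2 + 3y - 40.

y**2 + 3y - 40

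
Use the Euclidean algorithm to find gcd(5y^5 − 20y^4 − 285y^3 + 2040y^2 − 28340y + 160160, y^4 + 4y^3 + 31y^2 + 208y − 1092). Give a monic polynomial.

Repeated division with remainder:
  5y^5 − 20y^4 − 285y^3 + 2040y^2 − 28340y + 160160 = (5y − 40)(y^4 + 4y^3 + 31y^2 + 208y − 1092) + (−280y^3 + 2240y^2 − 14560y + 116480)
  y^4 + 4y^3 + 31y^2 + 208y − 1092 = (−(1/280)y − 3/70)(−280y^3 + 2240y^2 − 14560y + 116480) + (75y^2 + 3900)
  −280y^3 + 2240y^2 − 14560y + 116480 = (−(56/15)y + 448/15)(75y^2 + 3900) + (0)
Last nonzero remainder: 75y^2 + 3900. Dividing through by 75 gives the monic gcd y^2 + 52.

y^2 + 52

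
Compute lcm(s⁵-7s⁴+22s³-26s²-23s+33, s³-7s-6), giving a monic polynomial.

s⁶-5s⁵+8s⁴+18s³-75s²-13s+66

Euclidean algorithm in ℚ[s]:
  s⁵-7s⁴+22s³-26s²-23s+33 = (s²-7s+29)(s³-7s-6) + (-69s²+138s+207)
  s³-7s-6 = (-(1/69)s-2/69)(-69s²+138s+207) + (0)
Last nonzero remainder: -69s²+138s+207. Dividing through by -69 gives the monic gcd s²-2s-3.
Then lcm(f, g) = f·g / gcd(f, g); expanding and making the result monic gives the answer.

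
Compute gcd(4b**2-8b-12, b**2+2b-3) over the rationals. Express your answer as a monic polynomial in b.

1

By polynomial division,
  4b**2-8b-12 = (4)(b**2+2b-3) + (-16b)
  b**2+2b-3 = (-(1/16)b-1/8)(-16b) + (-3)
  -16b = ((16/3)b)(-3) + (0)
The last nonzero remainder is the constant -3, so the polynomials are coprime and gcd = 1.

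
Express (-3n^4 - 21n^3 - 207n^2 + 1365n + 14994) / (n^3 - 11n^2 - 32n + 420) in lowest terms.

Apply the Euclidean algorithm:
  -3n^4 - 21n^3 - 207n^2 + 1365n + 14994 = (-3n - 54)(n^3 - 11n^2 - 32n + 420) + (-897n^2 + 897n + 37674)
  n^3 - 11n^2 - 32n + 420 = (-(1/897)n + 10/897)(-897n^2 + 897n + 37674) + (0)
Last nonzero remainder: -897n^2 + 897n + 37674. Dividing through by -897 gives the monic gcd n^2 - n - 42.
Cancel n^2 - n - 42 from numerator and denominator to get the reduced form.

(-3n^2 - 24n - 357)/(n - 10)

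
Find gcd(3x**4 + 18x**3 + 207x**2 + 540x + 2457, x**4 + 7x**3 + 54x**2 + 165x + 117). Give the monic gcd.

x**2 + 3x + 39

Apply the Euclidean algorithm:
  3x**4 + 18x**3 + 207x**2 + 540x + 2457 = (3)(x**4 + 7x**3 + 54x**2 + 165x + 117) + (−3x**3 + 45x**2 + 45x + 2106)
  x**4 + 7x**3 + 54x**2 + 165x + 117 = (−(1/3)x − 22/3)(−3x**3 + 45x**2 + 45x + 2106) + (399x**2 + 1197x + 15561)
  −3x**3 + 45x**2 + 45x + 2106 = (−(1/133)x + 18/133)(399x**2 + 1197x + 15561) + (0)
Last nonzero remainder: 399x**2 + 1197x + 15561. Dividing through by 399 gives the monic gcd x**2 + 3x + 39.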